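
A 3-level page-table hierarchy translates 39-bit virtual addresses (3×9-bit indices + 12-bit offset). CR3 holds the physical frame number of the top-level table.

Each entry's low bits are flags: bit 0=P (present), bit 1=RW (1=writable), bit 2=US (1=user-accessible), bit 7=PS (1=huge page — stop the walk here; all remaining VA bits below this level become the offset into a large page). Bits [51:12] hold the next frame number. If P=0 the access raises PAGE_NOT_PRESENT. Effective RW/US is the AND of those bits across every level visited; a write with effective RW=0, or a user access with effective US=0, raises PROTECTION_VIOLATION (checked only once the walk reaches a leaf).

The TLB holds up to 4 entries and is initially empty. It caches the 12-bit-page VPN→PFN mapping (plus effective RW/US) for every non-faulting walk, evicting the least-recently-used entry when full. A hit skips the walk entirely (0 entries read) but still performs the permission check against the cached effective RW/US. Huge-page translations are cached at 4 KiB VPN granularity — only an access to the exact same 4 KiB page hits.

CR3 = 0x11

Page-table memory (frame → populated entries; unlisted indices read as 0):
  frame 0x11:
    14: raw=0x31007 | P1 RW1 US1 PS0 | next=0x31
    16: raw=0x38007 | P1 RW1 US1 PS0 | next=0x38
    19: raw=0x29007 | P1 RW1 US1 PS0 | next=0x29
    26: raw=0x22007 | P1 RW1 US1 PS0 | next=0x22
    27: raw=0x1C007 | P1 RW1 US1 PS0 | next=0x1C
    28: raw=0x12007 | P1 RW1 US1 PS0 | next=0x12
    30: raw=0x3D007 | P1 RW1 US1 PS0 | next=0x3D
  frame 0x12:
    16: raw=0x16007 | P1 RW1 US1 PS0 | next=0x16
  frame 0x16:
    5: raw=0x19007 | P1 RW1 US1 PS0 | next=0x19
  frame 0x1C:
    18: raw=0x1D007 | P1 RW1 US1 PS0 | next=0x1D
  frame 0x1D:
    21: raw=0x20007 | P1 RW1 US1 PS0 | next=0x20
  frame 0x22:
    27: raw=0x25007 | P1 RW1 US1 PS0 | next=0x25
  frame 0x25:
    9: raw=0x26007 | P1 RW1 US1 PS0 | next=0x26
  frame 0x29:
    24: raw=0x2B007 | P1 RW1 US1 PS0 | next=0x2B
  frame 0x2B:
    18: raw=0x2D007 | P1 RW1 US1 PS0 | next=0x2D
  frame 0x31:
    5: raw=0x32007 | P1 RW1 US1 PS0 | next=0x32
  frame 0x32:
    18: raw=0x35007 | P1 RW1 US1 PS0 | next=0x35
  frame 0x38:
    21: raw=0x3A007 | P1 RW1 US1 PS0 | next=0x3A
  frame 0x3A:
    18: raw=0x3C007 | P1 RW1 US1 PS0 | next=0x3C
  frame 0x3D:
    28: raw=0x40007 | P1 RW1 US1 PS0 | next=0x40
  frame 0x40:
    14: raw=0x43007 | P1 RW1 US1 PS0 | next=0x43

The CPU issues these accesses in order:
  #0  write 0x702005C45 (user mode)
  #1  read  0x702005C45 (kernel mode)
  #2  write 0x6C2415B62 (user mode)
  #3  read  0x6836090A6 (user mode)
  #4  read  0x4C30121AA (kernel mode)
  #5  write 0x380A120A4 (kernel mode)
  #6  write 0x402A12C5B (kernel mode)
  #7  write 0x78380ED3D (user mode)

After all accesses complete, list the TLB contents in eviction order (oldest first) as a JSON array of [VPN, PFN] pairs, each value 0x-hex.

Walk each access:
#0 VA=0x702005C45 (w,user):
  [0] read 0x11 idx=28: raw=0x12007 flags P=1 W=1 U=1 S=0
  [1] read 0x12 idx=16: raw=0x16007 flags P=1 W=1 U=1 S=0
  [2] read 0x16 idx=5: raw=0x19007 flags P=1 W=1 U=1 S=0
  ⇒ phys 0x19C45  [3 reads]
#1 VA=0x702005C45 (r,kernel):
  TLB hit vpn=0x702005 → PA=0x19C45
#2 VA=0x6C2415B62 (w,user):
  [0] read 0x11 idx=27: raw=0x1C007 flags P=1 W=1 U=1 S=0
  [1] read 0x1C idx=18: raw=0x1D007 flags P=1 W=1 U=1 S=0
  [2] read 0x1D idx=21: raw=0x20007 flags P=1 W=1 U=1 S=0
  ⇒ phys 0x20B62  [3 reads]
#3 VA=0x6836090A6 (r,user):
  [0] read 0x11 idx=26: raw=0x22007 flags P=1 W=1 U=1 S=0
  [1] read 0x22 idx=27: raw=0x25007 flags P=1 W=1 U=1 S=0
  [2] read 0x25 idx=9: raw=0x26007 flags P=1 W=1 U=1 S=0
  ⇒ phys 0x260A6  [3 reads]
#4 VA=0x4C30121AA (r,kernel):
  [0] read 0x11 idx=19: raw=0x29007 flags P=1 W=1 U=1 S=0
  [1] read 0x29 idx=24: raw=0x2B007 flags P=1 W=1 U=1 S=0
  [2] read 0x2B idx=18: raw=0x2D007 flags P=1 W=1 U=1 S=0
  ⇒ phys 0x2D1AA  [3 reads]
#5 VA=0x380A120A4 (w,kernel):
  [0] read 0x11 idx=14: raw=0x31007 flags P=1 W=1 U=1 S=0
  [1] read 0x31 idx=5: raw=0x32007 flags P=1 W=1 U=1 S=0
  [2] read 0x32 idx=18: raw=0x35007 flags P=1 W=1 U=1 S=0
  ⇒ phys 0x350A4  [3 reads]
#6 VA=0x402A12C5B (w,kernel):
  [0] read 0x11 idx=16: raw=0x38007 flags P=1 W=1 U=1 S=0
  [1] read 0x38 idx=21: raw=0x3A007 flags P=1 W=1 U=1 S=0
  [2] read 0x3A idx=18: raw=0x3C007 flags P=1 W=1 U=1 S=0
  ⇒ phys 0x3CC5B  [3 reads]
#7 VA=0x78380ED3D (w,user):
  [0] read 0x11 idx=30: raw=0x3D007 flags P=1 W=1 U=1 S=0
  [1] read 0x3D idx=28: raw=0x40007 flags P=1 W=1 U=1 S=0
  [2] read 0x40 idx=14: raw=0x43007 flags P=1 W=1 U=1 S=0
  ⇒ phys 0x43D3D  [3 reads]

TLB: [["0x4C3012", "0x2D"], ["0x380A12", "0x35"], ["0x402A12", "0x3C"], ["0x78380E", "0x43"]]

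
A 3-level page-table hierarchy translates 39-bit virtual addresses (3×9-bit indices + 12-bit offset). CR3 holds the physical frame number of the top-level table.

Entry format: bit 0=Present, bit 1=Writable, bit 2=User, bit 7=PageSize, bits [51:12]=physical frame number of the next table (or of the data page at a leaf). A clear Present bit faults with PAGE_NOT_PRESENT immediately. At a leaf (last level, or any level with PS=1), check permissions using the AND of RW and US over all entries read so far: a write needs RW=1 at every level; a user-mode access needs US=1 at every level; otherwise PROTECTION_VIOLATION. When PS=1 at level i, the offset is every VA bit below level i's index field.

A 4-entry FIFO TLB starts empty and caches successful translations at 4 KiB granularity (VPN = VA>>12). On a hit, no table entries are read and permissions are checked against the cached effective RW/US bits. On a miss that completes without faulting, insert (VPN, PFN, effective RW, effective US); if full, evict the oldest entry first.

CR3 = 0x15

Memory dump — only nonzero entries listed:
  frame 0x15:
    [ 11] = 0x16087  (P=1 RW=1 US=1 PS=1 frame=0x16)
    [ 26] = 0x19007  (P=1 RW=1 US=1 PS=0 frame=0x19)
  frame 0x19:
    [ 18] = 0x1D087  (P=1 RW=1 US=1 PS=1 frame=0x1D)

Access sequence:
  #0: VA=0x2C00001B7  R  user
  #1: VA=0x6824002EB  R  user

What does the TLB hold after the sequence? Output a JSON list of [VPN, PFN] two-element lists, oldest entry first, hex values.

Trace:
#0 VA=0x2C00001B7 (r,user):
  lvl0: tbl 0x15, slot 11 ⇒ 0x16087 (P1/RW1/US1/PS1)
  → PA=0x161B7 (huge @L0)  (1 entries read)
#1 VA=0x6824002EB (r,user):
  lvl0: tbl 0x15, slot 26 ⇒ 0x19007 (P1/RW1/US1/PS0)
  lvl1: tbl 0x19, slot 18 ⇒ 0x1D087 (P1/RW1/US1/PS1)
  → PA=0x1D2EB (huge @L1)  (2 entries read)

TLB: [["0x2C0000", "0x16"], ["0x682400", "0x1D"]]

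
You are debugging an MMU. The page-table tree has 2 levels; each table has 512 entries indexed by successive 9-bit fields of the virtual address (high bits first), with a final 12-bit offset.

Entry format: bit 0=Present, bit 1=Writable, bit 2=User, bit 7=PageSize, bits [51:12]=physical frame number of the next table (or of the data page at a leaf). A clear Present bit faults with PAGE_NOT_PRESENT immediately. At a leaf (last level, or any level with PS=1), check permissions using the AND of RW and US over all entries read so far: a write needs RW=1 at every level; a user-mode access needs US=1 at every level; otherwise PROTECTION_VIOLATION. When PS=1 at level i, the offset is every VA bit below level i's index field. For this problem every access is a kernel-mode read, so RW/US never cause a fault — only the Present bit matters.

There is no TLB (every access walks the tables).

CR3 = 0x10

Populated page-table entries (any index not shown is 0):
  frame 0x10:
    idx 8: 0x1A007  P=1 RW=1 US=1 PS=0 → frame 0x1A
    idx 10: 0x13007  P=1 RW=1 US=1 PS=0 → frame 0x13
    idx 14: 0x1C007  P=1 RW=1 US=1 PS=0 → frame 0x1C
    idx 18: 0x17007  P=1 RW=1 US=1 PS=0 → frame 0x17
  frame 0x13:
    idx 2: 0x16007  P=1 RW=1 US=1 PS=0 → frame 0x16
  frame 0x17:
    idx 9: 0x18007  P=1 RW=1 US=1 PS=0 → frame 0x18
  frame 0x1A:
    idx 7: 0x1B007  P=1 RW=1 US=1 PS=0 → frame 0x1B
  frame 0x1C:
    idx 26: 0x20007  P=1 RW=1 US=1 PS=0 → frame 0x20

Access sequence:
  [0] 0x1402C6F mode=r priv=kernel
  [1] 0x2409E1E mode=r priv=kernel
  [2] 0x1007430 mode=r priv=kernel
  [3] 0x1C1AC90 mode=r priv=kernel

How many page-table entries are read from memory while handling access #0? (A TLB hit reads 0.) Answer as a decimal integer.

Per-access translation:
#0 VA=0x1402C6F (r,kernel):
  lvl0: tbl 0x10, slot 10 ⇒ 0x13007 (P1/RW1/US1/PS0)
  lvl1: tbl 0x13, slot 2 ⇒ 0x16007 (P1/RW1/US1/PS0)
  ✓ 0x16C6F  — 2 lookups
#1 VA=0x2409E1E (r,kernel):
  lvl0: tbl 0x10, slot 18 ⇒ 0x17007 (P1/RW1/US1/PS0)
  lvl1: tbl 0x17, slot 9 ⇒ 0x18007 (P1/RW1/US1/PS0)
  ✓ 0x18E1E  — 2 lookups
#2 VA=0x1007430 (r,kernel):
  lvl0: tbl 0x10, slot 8 ⇒ 0x1A007 (P1/RW1/US1/PS0)
  lvl1: tbl 0x1A, slot 7 ⇒ 0x1B007 (P1/RW1/US1/PS0)
  ✓ 0x1B430  — 2 lookups
#3 VA=0x1C1AC90 (r,kernel):
  lvl0: tbl 0x10, slot 14 ⇒ 0x1C007 (P1/RW1/US1/PS0)
  lvl1: tbl 0x1C, slot 26 ⇒ 0x20007 (P1/RW1/US1/PS0)
  ✓ 0x20C90  — 2 lookups

Entries read for #0: 2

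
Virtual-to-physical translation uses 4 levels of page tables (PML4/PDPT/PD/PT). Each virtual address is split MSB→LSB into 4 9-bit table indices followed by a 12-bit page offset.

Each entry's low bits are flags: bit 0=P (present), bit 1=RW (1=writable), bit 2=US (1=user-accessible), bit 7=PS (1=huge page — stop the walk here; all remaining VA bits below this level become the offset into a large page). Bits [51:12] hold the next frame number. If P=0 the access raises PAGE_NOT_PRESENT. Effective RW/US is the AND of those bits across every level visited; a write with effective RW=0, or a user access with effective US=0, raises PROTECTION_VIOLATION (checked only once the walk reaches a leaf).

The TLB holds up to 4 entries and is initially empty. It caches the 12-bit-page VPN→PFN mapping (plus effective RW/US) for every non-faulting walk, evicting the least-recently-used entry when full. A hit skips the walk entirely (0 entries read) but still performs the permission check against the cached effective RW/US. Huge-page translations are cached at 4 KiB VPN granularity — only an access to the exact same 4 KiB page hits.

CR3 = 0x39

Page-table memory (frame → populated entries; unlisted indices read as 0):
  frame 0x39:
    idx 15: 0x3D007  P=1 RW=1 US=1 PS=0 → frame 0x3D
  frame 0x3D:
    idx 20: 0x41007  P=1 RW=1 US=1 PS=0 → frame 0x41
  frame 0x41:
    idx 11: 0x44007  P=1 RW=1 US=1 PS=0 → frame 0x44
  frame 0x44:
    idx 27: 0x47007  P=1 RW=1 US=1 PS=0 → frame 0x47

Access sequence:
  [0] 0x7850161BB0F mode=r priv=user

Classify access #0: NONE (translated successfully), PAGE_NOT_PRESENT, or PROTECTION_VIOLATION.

Walk each access:
#0 VA=0x7850161BB0F (r,user):
  L0 @0x39[15] → 0x3D007  P=1,RW=1,US=1,PS=0
  L1 @0x3D[20] → 0x41007  P=1,RW=1,US=1,PS=0
  L2 @0x41[11] → 0x44007  P=1,RW=1,US=1,PS=0
  L3 @0x44[27] → 0x47007  P=1,RW=1,US=1,PS=0
  ✓ 0x47B0F  — 4 lookups

Access #0 fault: NONE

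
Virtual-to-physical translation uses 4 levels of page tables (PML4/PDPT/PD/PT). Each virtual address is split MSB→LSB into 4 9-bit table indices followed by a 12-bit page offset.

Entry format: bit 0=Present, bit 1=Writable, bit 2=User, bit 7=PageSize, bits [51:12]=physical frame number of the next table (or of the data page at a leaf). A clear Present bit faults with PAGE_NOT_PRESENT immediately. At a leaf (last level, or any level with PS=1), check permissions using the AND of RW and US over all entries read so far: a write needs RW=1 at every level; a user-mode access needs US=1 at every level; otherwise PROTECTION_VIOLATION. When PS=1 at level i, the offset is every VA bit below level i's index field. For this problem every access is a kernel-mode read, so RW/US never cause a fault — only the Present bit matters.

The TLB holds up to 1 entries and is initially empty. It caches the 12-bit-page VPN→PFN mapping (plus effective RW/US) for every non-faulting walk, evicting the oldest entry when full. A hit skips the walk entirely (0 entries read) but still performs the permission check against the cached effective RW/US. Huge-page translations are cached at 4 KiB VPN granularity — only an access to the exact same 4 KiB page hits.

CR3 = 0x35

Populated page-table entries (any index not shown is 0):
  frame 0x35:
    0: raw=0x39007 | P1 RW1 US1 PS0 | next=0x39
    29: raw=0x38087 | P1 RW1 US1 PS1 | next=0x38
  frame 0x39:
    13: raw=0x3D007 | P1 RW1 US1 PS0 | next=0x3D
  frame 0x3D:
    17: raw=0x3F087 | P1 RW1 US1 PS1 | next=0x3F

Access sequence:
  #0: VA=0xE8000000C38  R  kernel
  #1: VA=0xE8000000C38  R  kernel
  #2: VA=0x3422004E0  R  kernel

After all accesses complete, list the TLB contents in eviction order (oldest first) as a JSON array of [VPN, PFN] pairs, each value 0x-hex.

Trace:
#0 VA=0xE8000000C38 (r,kernel):
  L0: frame=0x35 idx=29 entry=0x38087 [P=1 RW=1 US=1 PS=1]
  ✓ 0x38C38 (huge @L0)  — 1 lookups
#1 VA=0xE8000000C38 (r,kernel):
  TLB hit vpn=0xE8000000 → PA=0x38C38
#2 VA=0x3422004E0 (r,kernel):
  L0: frame=0x35 idx=0 entry=0x39007 [P=1 RW=1 US=1 PS=0]
  L1: frame=0x39 idx=13 entry=0x3D007 [P=1 RW=1 US=1 PS=0]
  L2: frame=0x3D idx=17 entry=0x3F087 [P=1 RW=1 US=1 PS=1]
  ✓ 0x3F4E0 (huge @L2)  — 3 lookups

TLB: [["0x342200", "0x3F"]]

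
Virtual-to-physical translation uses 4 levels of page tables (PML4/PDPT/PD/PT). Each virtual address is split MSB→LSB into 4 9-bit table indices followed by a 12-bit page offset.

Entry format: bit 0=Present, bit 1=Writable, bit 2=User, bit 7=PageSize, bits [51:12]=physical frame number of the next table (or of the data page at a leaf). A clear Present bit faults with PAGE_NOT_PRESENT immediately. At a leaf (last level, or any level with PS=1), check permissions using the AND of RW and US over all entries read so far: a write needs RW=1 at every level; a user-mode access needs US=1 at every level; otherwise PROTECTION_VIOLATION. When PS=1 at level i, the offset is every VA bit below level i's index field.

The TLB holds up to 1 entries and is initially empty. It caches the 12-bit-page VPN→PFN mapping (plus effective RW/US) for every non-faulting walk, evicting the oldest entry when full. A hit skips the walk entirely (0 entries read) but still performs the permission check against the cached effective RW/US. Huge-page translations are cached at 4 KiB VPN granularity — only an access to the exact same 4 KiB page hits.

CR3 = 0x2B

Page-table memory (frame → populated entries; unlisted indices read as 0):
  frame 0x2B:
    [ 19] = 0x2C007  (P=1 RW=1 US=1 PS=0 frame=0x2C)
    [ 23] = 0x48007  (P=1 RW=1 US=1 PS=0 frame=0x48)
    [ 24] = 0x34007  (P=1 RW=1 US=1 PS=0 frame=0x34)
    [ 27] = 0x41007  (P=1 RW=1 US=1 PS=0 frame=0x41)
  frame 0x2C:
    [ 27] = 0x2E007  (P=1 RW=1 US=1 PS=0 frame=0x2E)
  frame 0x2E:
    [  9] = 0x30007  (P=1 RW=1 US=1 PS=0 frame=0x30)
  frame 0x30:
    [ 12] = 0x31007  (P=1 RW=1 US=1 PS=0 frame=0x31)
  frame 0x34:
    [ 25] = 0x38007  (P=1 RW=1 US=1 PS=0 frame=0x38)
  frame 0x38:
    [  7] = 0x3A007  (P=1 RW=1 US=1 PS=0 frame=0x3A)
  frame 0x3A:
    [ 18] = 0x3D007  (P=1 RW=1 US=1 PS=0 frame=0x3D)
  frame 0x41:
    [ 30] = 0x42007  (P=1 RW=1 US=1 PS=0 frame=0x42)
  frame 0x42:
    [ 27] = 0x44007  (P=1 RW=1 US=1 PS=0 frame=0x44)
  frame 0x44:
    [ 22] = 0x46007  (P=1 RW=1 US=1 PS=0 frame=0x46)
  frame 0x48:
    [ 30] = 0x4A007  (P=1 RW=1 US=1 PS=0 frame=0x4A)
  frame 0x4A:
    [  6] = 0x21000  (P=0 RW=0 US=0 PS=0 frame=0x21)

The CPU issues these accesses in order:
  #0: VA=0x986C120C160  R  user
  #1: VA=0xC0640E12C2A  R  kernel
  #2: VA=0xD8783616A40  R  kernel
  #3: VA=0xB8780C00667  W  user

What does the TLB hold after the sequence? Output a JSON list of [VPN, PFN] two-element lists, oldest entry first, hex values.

Per-access translation:
#0 VA=0x986C120C160 (r,user):
  L0: frame=0x2B idx=19 entry=0x2C007 [P=1 RW=1 US=1 PS=0]
  L1: frame=0x2C idx=27 entry=0x2E007 [P=1 RW=1 US=1 PS=0]
  L2: frame=0x2E idx=9 entry=0x30007 [P=1 RW=1 US=1 PS=0]
  L3: frame=0x30 idx=12 entry=0x31007 [P=1 RW=1 US=1 PS=0]
  ✓ 0x31160  — 4 lookups
#1 VA=0xC0640E12C2A (r,kernel):
  L0: frame=0x2B idx=24 entry=0x34007 [P=1 RW=1 US=1 PS=0]
  L1: frame=0x34 idx=25 entry=0x38007 [P=1 RW=1 US=1 PS=0]
  L2: frame=0x38 idx=7 entry=0x3A007 [P=1 RW=1 US=1 PS=0]
  L3: frame=0x3A idx=18 entry=0x3D007 [P=1 RW=1 US=1 PS=0]
  ✓ 0x3DC2A  — 4 lookups
#2 VA=0xD8783616A40 (r,kernel):
  L0: frame=0x2B idx=27 entry=0x41007 [P=1 RW=1 US=1 PS=0]
  L1: frame=0x41 idx=30 entry=0x42007 [P=1 RW=1 US=1 PS=0]
  L2: frame=0x42 idx=27 entry=0x44007 [P=1 RW=1 US=1 PS=0]
  L3: frame=0x44 idx=22 entry=0x46007 [P=1 RW=1 US=1 PS=0]
  ✓ 0x46A40  — 4 lookups
#3 VA=0xB8780C00667 (w,user):
  L0: frame=0x2B idx=23 entry=0x48007 [P=1 RW=1 US=1 PS=0]
  L1: frame=0x48 idx=30 entry=0x4A007 [P=1 RW=1 US=1 PS=0]
  L2: frame=0x4A idx=6 entry=0x21000 [P=0 RW=0 US=0 PS=0]
  ⇒ fault: PAGE_NOT_PRESENT  — 3 lookups

TLB: [["0xD8783616", "0x46"]]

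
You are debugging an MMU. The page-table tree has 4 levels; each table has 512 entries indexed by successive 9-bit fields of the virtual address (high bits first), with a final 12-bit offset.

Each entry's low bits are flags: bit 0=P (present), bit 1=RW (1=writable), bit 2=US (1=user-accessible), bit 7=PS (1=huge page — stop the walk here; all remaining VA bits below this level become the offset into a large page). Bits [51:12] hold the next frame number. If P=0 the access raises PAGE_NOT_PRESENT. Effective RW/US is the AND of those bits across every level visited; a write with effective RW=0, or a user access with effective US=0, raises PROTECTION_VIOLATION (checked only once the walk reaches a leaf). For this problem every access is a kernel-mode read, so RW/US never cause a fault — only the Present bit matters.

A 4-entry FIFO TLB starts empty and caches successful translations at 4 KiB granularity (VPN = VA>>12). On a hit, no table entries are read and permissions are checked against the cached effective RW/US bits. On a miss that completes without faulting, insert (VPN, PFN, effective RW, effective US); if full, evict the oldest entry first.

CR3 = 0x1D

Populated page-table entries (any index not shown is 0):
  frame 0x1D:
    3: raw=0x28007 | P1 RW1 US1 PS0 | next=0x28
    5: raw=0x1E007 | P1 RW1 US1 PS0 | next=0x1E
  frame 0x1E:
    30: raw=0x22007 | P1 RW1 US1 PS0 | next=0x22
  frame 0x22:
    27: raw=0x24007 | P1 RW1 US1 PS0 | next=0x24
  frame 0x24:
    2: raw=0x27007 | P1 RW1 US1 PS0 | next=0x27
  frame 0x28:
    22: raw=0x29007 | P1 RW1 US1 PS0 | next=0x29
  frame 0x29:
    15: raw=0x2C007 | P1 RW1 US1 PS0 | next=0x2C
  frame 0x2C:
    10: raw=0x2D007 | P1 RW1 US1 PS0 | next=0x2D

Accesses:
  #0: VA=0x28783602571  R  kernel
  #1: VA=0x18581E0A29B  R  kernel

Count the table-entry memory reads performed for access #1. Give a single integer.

Per-access translation:
#0 VA=0x28783602571 (r,kernel):
  [0] read 0x1D idx=5: raw=0x1E007 flags P=1 W=1 U=1 S=0
  [1] read 0x1E idx=30: raw=0x22007 flags P=1 W=1 U=1 S=0
  [2] read 0x22 idx=27: raw=0x24007 flags P=1 W=1 U=1 S=0
  [3] read 0x24 idx=2: raw=0x27007 flags P=1 W=1 U=1 S=0
  ✓ 0x27571  — 4 lookups
#1 VA=0x18581E0A29B (r,kernel):
  [0] read 0x1D idx=3: raw=0x28007 flags P=1 W=1 U=1 S=0
  [1] read 0x28 idx=22: raw=0x29007 flags P=1 W=1 U=1 S=0
  [2] read 0x29 idx=15: raw=0x2C007 flags P=1 W=1 U=1 S=0
  [3] read 0x2C idx=10: raw=0x2D007 flags P=1 W=1 U=1 S=0
  ✓ 0x2D29B  — 4 lookups

Entries read for #1: 4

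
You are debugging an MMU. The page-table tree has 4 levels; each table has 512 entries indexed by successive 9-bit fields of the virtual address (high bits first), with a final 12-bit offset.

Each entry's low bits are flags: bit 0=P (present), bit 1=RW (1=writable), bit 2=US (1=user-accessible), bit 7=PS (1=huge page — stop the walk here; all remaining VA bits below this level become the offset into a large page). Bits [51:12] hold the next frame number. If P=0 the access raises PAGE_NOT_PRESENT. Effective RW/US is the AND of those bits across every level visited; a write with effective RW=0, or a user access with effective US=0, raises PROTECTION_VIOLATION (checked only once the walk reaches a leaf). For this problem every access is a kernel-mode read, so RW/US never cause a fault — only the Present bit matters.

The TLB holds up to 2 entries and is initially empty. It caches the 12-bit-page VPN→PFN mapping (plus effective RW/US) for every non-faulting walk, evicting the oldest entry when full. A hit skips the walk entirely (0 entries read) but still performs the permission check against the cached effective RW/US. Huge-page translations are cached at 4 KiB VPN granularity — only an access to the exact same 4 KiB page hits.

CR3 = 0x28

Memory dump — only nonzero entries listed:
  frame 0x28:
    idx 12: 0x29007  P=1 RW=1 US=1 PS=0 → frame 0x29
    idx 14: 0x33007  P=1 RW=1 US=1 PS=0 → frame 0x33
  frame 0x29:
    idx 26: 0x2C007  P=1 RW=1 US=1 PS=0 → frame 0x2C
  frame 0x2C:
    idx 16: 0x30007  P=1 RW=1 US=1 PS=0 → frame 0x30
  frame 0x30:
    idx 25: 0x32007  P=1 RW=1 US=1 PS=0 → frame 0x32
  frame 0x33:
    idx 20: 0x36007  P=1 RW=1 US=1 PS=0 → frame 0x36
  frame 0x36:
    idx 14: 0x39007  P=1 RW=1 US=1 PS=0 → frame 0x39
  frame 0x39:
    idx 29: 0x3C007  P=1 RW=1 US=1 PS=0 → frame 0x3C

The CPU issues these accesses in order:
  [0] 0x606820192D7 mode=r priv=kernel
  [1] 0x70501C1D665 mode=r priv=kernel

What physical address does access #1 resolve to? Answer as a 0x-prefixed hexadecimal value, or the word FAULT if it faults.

Walk each access:
#0 VA=0x606820192D7 (r,kernel):
  L0: frame=0x28 idx=12 entry=0x29007 [P=1 RW=1 US=1 PS=0]
  L1: frame=0x29 idx=26 entry=0x2C007 [P=1 RW=1 US=1 PS=0]
  L2: frame=0x2C idx=16 entry=0x30007 [P=1 RW=1 US=1 PS=0]
  L3: frame=0x30 idx=25 entry=0x32007 [P=1 RW=1 US=1 PS=0]
  ⇒ phys 0x322D7  [4 reads]
#1 VA=0x70501C1D665 (r,kernel):
  L0: frame=0x28 idx=14 entry=0x33007 [P=1 RW=1 US=1 PS=0]
  L1: frame=0x33 idx=20 entry=0x36007 [P=1 RW=1 US=1 PS=0]
  L2: frame=0x36 idx=14 entry=0x39007 [P=1 RW=1 US=1 PS=0]
  L3: frame=0x39 idx=29 entry=0x3C007 [P=1 RW=1 US=1 PS=0]
  ⇒ phys 0x3C665  [4 reads]

Access #1 PA: 0x3C665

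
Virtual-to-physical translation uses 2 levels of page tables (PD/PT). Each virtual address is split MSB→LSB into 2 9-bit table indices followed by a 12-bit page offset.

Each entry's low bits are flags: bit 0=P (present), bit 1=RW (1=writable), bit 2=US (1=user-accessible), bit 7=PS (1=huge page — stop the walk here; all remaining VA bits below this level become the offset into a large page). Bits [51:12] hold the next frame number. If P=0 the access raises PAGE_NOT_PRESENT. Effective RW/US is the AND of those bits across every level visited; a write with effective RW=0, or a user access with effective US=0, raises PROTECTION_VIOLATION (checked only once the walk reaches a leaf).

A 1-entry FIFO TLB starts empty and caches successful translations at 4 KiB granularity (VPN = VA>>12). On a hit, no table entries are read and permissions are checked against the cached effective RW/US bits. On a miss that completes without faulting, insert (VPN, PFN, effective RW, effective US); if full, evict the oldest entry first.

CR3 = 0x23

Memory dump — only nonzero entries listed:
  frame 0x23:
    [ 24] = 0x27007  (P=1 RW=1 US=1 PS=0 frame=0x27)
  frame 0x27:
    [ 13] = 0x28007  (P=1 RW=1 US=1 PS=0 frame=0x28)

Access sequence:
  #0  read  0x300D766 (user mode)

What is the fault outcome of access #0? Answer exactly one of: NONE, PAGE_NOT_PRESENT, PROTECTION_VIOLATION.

Trace:
#0 VA=0x300D766 (r,user):
  L0 @0x23[24] → 0x27007  P=1,RW=1,US=1,PS=0
  L1 @0x27[13] → 0x28007  P=1,RW=1,US=1,PS=0
  ✓ 0x28766  — 2 lookups

Access #0 fault: NONE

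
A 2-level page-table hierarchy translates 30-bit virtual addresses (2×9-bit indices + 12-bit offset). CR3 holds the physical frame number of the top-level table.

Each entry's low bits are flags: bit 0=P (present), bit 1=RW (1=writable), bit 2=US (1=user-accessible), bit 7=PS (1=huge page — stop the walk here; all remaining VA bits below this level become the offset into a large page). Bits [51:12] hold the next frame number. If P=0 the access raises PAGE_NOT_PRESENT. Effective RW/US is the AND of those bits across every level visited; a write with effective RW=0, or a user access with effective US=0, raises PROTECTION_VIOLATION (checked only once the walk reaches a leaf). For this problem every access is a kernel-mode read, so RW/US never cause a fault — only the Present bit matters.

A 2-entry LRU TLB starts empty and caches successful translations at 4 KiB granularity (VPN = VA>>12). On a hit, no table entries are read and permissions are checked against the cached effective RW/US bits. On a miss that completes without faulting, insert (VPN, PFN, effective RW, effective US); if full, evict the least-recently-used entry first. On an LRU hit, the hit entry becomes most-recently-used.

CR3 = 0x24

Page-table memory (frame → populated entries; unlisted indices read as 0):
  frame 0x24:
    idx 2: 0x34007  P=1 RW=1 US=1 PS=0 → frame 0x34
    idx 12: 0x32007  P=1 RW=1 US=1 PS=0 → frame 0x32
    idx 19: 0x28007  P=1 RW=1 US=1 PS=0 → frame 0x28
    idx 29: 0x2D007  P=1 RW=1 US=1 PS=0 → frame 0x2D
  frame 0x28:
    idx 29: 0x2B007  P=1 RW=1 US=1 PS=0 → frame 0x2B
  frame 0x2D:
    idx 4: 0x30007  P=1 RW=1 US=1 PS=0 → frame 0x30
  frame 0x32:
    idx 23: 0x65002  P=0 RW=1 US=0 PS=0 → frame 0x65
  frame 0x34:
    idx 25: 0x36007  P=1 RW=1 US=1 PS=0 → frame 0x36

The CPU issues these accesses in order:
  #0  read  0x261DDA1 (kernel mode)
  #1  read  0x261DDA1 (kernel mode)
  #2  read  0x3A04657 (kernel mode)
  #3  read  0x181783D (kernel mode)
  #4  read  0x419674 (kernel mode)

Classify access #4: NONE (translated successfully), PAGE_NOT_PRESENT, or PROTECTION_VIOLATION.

Trace:
#0 VA=0x261DDA1 (r,kernel):
  [0] read 0x24 idx=19: raw=0x28007 flags P=1 W=1 U=1 S=0
  [1] read 0x28 idx=29: raw=0x2B007 flags P=1 W=1 U=1 S=0
  → PA=0x2BDA1  (2 entries read)
#1 VA=0x261DDA1 (r,kernel):
  TLB hit vpn=0x261D → PA=0x2BDA1
#2 VA=0x3A04657 (r,kernel):
  [0] read 0x24 idx=29: raw=0x2D007 flags P=1 W=1 U=1 S=0
  [1] read 0x2D idx=4: raw=0x30007 flags P=1 W=1 U=1 S=0
  → PA=0x30657  (2 entries read)
#3 VA=0x181783D (r,kernel):
  [0] read 0x24 idx=12: raw=0x32007 flags P=1 W=1 U=1 S=0
  [1] read 0x32 idx=23: raw=0x65002 flags P=0 W=1 U=0 S=0
  ✗ PAGE_NOT_PRESENT  [2 reads]
#4 VA=0x419674 (r,kernel):
  [0] read 0x24 idx=2: raw=0x34007 flags P=1 W=1 U=1 S=0
  [1] read 0x34 idx=25: raw=0x36007 flags P=1 W=1 U=1 S=0
  → PA=0x36674  (2 entries read)

Access #4 fault: NONE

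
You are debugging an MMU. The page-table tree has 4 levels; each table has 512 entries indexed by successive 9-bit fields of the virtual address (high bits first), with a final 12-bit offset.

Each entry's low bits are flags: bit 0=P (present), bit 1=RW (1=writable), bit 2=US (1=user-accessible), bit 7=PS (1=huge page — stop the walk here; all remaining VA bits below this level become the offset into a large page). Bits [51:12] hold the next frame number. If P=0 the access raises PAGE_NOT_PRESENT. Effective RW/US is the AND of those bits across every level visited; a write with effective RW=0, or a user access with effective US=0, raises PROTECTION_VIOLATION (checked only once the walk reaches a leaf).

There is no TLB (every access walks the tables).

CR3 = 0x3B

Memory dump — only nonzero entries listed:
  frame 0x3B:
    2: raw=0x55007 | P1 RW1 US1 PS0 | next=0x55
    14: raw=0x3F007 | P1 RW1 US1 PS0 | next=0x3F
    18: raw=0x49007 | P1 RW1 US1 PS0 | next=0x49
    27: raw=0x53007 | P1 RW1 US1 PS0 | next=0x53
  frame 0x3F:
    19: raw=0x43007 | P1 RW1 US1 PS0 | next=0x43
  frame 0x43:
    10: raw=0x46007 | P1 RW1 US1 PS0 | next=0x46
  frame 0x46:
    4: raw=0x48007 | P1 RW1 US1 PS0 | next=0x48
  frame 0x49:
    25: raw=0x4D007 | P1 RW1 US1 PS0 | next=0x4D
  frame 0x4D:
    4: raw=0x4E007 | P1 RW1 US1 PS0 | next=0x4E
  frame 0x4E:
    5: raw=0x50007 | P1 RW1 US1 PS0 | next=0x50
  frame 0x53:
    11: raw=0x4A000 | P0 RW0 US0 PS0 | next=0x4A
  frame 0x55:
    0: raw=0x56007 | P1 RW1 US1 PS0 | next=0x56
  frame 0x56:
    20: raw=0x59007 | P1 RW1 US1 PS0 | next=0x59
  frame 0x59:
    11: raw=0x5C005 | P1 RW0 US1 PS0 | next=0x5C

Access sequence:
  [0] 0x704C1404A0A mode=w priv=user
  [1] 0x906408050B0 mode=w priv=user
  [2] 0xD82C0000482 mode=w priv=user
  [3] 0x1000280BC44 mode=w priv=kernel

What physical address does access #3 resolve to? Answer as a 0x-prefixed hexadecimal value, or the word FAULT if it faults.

Per-access translation:
#0 VA=0x704C1404A0A (w,user):
  L0: frame=0x3B idx=14 entry=0x3F007 [P=1 RW=1 US=1 PS=0]
  L1: frame=0x3F idx=19 entry=0x43007 [P=1 RW=1 US=1 PS=0]
  L2: frame=0x43 idx=10 entry=0x46007 [P=1 RW=1 US=1 PS=0]
  L3: frame=0x46 idx=4 entry=0x48007 [P=1 RW=1 US=1 PS=0]
  ✓ 0x48A0A  — 4 lookups
#1 VA=0x906408050B0 (w,user):
  L0: frame=0x3B idx=18 entry=0x49007 [P=1 RW=1 US=1 PS=0]
  L1: frame=0x49 idx=25 entry=0x4D007 [P=1 RW=1 US=1 PS=0]
  L2: frame=0x4D idx=4 entry=0x4E007 [P=1 RW=1 US=1 PS=0]
  L3: frame=0x4E idx=5 entry=0x50007 [P=1 RW=1 US=1 PS=0]
  ✓ 0x500B0  — 4 lookups
#2 VA=0xD82C0000482 (w,user):
  L0: frame=0x3B idx=27 entry=0x53007 [P=1 RW=1 US=1 PS=0]
  L1: frame=0x53 idx=11 entry=0x4A000 [P=0 RW=0 US=0 PS=0]
  ✗ PAGE_NOT_PRESENT  [2 reads]
#3 VA=0x1000280BC44 (w,kernel):
  L0: frame=0x3B idx=2 entry=0x55007 [P=1 RW=1 US=1 PS=0]
  L1: frame=0x55 idx=0 entry=0x56007 [P=1 RW=1 US=1 PS=0]
  L2: frame=0x56 idx=20 entry=0x59007 [P=1 RW=1 US=1 PS=0]
  L3: frame=0x59 idx=11 entry=0x5C005 [P=1 RW=0 US=1 PS=0]
  ✗ PROTECTION_VIOLATION  [4 reads]

Access #3 PA: FAULT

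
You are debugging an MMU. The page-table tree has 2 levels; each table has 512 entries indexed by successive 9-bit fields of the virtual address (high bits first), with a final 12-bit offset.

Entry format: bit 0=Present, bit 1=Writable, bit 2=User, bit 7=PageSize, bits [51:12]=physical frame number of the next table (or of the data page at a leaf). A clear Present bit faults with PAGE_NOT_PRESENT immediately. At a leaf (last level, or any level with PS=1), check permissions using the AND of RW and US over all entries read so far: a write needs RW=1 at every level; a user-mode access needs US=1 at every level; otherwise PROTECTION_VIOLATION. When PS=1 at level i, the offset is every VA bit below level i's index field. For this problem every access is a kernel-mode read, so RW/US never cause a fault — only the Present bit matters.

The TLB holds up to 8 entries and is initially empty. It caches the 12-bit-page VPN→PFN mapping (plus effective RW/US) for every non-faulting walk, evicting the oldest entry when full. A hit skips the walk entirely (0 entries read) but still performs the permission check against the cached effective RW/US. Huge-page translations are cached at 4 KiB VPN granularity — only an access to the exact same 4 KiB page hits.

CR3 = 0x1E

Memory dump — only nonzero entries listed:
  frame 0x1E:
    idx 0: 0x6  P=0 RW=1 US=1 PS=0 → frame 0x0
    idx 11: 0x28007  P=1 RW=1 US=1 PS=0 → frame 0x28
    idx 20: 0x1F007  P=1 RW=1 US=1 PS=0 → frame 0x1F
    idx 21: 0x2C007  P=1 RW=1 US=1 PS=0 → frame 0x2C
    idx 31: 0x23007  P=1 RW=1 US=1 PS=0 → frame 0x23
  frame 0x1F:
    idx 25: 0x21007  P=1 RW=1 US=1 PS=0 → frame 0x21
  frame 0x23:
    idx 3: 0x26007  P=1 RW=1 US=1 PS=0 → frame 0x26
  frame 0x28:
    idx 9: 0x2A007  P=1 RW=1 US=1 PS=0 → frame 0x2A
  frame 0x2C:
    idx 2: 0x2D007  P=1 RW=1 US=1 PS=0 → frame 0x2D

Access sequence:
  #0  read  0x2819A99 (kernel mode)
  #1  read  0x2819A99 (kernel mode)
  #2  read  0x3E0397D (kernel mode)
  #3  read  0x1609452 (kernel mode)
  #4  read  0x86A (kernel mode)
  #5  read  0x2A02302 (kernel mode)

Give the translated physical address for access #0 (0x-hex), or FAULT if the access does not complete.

Trace:
#0 VA=0x2819A99 (r,kernel):
  lvl0: tbl 0x1E, slot 20 ⇒ 0x1F007 (P1/RW1/US1/PS0)
  lvl1: tbl 0x1F, slot 25 ⇒ 0x21007 (P1/RW1/US1/PS0)
  → PA=0x21A99  (2 entries read)
#1 VA=0x2819A99 (r,kernel):
  TLB hit vpn=0x2819 → PA=0x21A99
#2 VA=0x3E0397D (r,kernel):
  lvl0: tbl 0x1E, slot 31 ⇒ 0x23007 (P1/RW1/US1/PS0)
  lvl1: tbl 0x23, slot 3 ⇒ 0x26007 (P1/RW1/US1/PS0)
  → PA=0x2697D  (2 entries read)
#3 VA=0x1609452 (r,kernel):
  lvl0: tbl 0x1E, slot 11 ⇒ 0x28007 (P1/RW1/US1/PS0)
  lvl1: tbl 0x28, slot 9 ⇒ 0x2A007 (P1/RW1/US1/PS0)
  → PA=0x2A452  (2 entries read)
#4 VA=0x86A (r,kernel):
  lvl0: tbl 0x1E, slot 0 ⇒ 0x6 (P0/RW1/US1/PS0)
  → PAGE_NOT_PRESENT  (1 entries read)
#5 VA=0x2A02302 (r,kernel):
  lvl0: tbl 0x1E, slot 21 ⇒ 0x2C007 (P1/RW1/US1/PS0)
  lvl1: tbl 0x2C, slot 2 ⇒ 0x2D007 (P1/RW1/US1/PS0)
  → PA=0x2D302  (2 entries read)

Access #0 PA: 0x21A99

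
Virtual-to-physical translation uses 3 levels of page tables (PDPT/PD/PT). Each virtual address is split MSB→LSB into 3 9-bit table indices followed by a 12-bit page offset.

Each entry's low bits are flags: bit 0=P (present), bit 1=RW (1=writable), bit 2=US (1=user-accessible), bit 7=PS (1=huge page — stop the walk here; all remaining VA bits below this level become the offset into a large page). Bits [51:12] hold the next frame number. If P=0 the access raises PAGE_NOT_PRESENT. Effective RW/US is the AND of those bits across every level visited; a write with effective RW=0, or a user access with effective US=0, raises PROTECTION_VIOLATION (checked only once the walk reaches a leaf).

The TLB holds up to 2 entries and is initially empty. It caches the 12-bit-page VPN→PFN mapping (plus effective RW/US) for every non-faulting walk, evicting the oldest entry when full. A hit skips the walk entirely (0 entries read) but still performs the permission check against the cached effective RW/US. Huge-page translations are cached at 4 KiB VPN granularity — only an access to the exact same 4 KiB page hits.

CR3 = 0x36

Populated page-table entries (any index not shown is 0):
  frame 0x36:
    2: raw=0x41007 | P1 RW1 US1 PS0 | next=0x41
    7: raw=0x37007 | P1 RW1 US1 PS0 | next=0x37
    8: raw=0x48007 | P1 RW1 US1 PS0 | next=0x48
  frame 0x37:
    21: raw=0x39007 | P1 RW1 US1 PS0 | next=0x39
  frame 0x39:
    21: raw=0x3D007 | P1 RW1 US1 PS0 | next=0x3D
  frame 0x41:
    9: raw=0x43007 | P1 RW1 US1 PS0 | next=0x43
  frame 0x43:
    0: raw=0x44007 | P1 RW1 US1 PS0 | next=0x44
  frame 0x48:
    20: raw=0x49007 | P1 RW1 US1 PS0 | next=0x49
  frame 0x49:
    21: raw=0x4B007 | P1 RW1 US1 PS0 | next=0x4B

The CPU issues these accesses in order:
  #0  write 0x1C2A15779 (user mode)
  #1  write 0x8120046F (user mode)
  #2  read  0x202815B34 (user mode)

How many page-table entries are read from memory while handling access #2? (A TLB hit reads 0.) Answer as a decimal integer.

Trace:
#0 VA=0x1C2A15779 (w,user):
  L0: frame=0x36 idx=7 entry=0x37007 [P=1 RW=1 US=1 PS=0]
  L1: frame=0x37 idx=21 entry=0x39007 [P=1 RW=1 US=1 PS=0]
  L2: frame=0x39 idx=21 entry=0x3D007 [P=1 RW=1 US=1 PS=0]
  → PA=0x3D779  (3 entries read)
#1 VA=0x8120046F (w,user):
  L0: frame=0x36 idx=2 entry=0x41007 [P=1 RW=1 US=1 PS=0]
  L1: frame=0x41 idx=9 entry=0x43007 [P=1 RW=1 US=1 PS=0]
  L2: frame=0x43 idx=0 entry=0x44007 [P=1 RW=1 US=1 PS=0]
  → PA=0x4446F  (3 entries read)
#2 VA=0x202815B34 (r,user):
  L0: frame=0x36 idx=8 entry=0x48007 [P=1 RW=1 US=1 PS=0]
  L1: frame=0x48 idx=20 entry=0x49007 [P=1 RW=1 US=1 PS=0]
  L2: frame=0x49 idx=21 entry=0x4B007 [P=1 RW=1 US=1 PS=0]
  → PA=0x4BB34  (3 entries read)

Entries read for #2: 3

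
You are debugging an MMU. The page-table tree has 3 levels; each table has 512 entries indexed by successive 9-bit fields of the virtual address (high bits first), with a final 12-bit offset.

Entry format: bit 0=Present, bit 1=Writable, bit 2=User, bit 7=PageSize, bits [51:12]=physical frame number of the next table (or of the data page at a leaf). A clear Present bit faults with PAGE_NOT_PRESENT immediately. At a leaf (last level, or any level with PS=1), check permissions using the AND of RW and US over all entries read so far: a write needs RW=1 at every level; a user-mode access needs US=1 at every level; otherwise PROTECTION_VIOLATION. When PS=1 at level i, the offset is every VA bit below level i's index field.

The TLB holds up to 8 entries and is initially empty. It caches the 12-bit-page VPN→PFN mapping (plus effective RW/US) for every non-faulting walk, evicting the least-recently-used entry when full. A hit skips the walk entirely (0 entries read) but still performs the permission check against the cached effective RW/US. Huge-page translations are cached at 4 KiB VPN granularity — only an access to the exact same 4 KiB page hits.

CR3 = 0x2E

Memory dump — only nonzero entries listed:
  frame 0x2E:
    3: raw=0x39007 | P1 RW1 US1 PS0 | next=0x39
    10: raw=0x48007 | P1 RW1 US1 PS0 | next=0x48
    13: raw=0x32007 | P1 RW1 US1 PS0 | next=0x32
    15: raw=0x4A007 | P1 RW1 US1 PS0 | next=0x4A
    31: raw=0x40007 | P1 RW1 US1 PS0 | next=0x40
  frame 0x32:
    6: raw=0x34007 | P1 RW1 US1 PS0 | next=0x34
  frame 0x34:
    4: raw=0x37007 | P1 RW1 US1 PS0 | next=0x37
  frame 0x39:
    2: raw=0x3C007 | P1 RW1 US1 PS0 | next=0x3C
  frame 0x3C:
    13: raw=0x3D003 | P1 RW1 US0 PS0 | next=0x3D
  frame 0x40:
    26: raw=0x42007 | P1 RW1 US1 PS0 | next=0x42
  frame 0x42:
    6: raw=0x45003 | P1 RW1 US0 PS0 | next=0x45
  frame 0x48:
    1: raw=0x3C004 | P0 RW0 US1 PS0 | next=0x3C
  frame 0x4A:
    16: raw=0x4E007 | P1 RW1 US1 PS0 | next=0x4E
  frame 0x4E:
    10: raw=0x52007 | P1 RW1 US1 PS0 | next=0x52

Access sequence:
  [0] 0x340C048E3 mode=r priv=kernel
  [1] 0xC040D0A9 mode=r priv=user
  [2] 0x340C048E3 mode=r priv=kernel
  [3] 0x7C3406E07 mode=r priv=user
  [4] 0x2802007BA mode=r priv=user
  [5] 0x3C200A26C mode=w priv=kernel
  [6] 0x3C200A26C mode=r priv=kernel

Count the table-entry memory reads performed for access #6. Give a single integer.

Per-access translation:
#0 VA=0x340C048E3 (r,kernel):
  L0: frame=0x2E idx=13 entry=0x32007 [P=1 RW=1 US=1 PS=0]
  L1: frame=0x32 idx=6 entry=0x34007 [P=1 RW=1 US=1 PS=0]
  L2: frame=0x34 idx=4 entry=0x37007 [P=1 RW=1 US=1 PS=0]
  → PA=0x378E3  (3 entries read)
#1 VA=0xC040D0A9 (r,user):
  L0: frame=0x2E idx=3 entry=0x39007 [P=1 RW=1 US=1 PS=0]
  L1: frame=0x39 idx=2 entry=0x3C007 [P=1 RW=1 US=1 PS=0]
  L2: frame=0x3C idx=13 entry=0x3D003 [P=1 RW=1 US=0 PS=0]
  → PROTECTION_VIOLATION  (3 entries read)
#2 VA=0x340C048E3 (r,kernel):
  TLB hit vpn=0x340C04 → PA=0x378E3
#3 VA=0x7C3406E07 (r,user):
  L0: frame=0x2E idx=31 entry=0x40007 [P=1 RW=1 US=1 PS=0]
  L1: frame=0x40 idx=26 entry=0x42007 [P=1 RW=1 US=1 PS=0]
  L2: frame=0x42 idx=6 entry=0x45003 [P=1 RW=1 US=0 PS=0]
  → PROTECTION_VIOLATION  (3 entries read)
#4 VA=0x2802007BA (r,user):
  L0: frame=0x2E idx=10 entry=0x48007 [P=1 RW=1 US=1 PS=0]
  L1: frame=0x48 idx=1 entry=0x3C004 [P=0 RW=0 US=1 PS=0]
  → PAGE_NOT_PRESENT  (2 entries read)
#5 VA=0x3C200A26C (w,kernel):
  L0: frame=0x2E idx=15 entry=0x4A007 [P=1 RW=1 US=1 PS=0]
  L1: frame=0x4A idx=16 entry=0x4E007 [P=1 RW=1 US=1 PS=0]
  L2: frame=0x4E idx=10 entry=0x52007 [P=1 RW=1 US=1 PS=0]
  → PA=0x5226C  (3 entries read)
#6 VA=0x3C200A26C (r,kernel):
  TLB hit vpn=0x3C200A → PA=0x5226C

Entries read for #6: 0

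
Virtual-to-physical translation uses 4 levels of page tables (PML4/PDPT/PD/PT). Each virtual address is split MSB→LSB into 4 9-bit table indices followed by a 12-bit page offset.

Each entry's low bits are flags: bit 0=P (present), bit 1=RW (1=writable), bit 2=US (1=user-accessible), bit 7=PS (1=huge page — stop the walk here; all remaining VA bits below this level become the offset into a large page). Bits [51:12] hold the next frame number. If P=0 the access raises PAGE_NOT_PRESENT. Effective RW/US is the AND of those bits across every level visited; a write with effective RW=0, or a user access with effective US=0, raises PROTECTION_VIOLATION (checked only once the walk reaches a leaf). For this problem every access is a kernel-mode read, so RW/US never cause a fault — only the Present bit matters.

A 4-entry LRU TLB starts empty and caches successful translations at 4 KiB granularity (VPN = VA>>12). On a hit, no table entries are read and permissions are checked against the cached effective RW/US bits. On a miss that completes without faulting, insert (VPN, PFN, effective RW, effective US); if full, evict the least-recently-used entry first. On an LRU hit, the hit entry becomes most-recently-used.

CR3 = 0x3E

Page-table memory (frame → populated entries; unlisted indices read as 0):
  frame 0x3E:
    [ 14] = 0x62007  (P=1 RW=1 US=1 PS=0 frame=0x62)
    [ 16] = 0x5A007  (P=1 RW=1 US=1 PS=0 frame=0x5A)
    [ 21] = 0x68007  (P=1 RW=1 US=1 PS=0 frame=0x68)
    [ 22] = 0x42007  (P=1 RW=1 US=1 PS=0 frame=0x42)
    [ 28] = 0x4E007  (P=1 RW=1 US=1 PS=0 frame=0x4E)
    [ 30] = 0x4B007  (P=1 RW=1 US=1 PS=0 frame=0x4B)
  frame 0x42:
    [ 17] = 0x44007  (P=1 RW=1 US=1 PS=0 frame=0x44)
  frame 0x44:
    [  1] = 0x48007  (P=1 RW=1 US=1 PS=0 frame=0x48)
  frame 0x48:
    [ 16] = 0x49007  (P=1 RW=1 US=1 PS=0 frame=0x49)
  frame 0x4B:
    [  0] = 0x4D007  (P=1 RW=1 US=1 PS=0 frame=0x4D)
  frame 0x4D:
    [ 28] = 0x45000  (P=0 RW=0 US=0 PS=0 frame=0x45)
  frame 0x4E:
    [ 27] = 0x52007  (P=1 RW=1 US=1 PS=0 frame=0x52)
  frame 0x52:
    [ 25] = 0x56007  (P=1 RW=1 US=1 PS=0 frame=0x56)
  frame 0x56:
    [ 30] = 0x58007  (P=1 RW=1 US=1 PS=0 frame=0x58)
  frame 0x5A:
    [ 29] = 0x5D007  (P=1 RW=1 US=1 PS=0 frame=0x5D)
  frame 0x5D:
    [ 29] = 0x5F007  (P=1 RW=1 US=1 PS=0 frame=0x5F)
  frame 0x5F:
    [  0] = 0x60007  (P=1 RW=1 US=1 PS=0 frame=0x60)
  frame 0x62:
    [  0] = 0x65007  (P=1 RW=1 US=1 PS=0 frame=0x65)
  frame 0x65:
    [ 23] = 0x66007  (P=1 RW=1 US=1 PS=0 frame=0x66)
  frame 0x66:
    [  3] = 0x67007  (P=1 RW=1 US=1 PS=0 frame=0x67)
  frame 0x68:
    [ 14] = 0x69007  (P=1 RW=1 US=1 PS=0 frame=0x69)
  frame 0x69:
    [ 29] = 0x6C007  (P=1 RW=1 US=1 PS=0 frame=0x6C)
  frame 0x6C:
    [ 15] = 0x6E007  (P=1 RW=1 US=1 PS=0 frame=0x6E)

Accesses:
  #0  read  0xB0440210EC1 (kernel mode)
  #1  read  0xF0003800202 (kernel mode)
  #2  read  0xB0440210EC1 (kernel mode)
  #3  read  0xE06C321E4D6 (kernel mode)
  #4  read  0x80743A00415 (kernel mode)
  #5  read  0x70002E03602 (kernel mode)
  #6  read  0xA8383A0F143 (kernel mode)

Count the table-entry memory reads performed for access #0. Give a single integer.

Trace:
#0 VA=0xB0440210EC1 (r,kernel):
  lvl0: tbl 0x3E, slot 22 ⇒ 0x42007 (P1/RW1/US1/PS0)
  lvl1: tbl 0x42, slot 17 ⇒ 0x44007 (P1/RW1/US1/PS0)
  lvl2: tbl 0x44, slot 1 ⇒ 0x48007 (P1/RW1/US1/PS0)
  lvl3: tbl 0x48, slot 16 ⇒ 0x49007 (P1/RW1/US1/PS0)
  ⇒ phys 0x49EC1  [4 reads]
#1 VA=0xF0003800202 (r,kernel):
  lvl0: tbl 0x3E, slot 30 ⇒ 0x4B007 (P1/RW1/US1/PS0)
  lvl1: tbl 0x4B, slot 0 ⇒ 0x4D007 (P1/RW1/US1/PS0)
  lvl2: tbl 0x4D, slot 28 ⇒ 0x45000 (P0/RW0/US0/PS0)
  ✗ PAGE_NOT_PRESENT  [3 reads]
#2 VA=0xB0440210EC1 (r,kernel):
  TLB hit vpn=0xB0440210 → PA=0x49EC1
#3 VA=0xE06C321E4D6 (r,kernel):
  lvl0: tbl 0x3E, slot 28 ⇒ 0x4E007 (P1/RW1/US1/PS0)
  lvl1: tbl 0x4E, slot 27 ⇒ 0x52007 (P1/RW1/US1/PS0)
  lvl2: tbl 0x52, slot 25 ⇒ 0x56007 (P1/RW1/US1/PS0)
  lvl3: tbl 0x56, slot 30 ⇒ 0x58007 (P1/RW1/US1/PS0)
  ⇒ phys 0x584D6  [4 reads]
#4 VA=0x80743A00415 (r,kernel):
  lvl0: tbl 0x3E, slot 16 ⇒ 0x5A007 (P1/RW1/US1/PS0)
  lvl1: tbl 0x5A, slot 29 ⇒ 0x5D007 (P1/RW1/US1/PS0)
  lvl2: tbl 0x5D, slot 29 ⇒ 0x5F007 (P1/RW1/US1/PS0)
  lvl3: tbl 0x5F, slot 0 ⇒ 0x60007 (P1/RW1/US1/PS0)
  ⇒ phys 0x60415  [4 reads]
#5 VA=0x70002E03602 (r,kernel):
  lvl0: tbl 0x3E, slot 14 ⇒ 0x62007 (P1/RW1/US1/PS0)
  lvl1: tbl 0x62, slot 0 ⇒ 0x65007 (P1/RW1/US1/PS0)
  lvl2: tbl 0x65, slot 23 ⇒ 0x66007 (P1/RW1/US1/PS0)
  lvl3: tbl 0x66, slot 3 ⇒ 0x67007 (P1/RW1/US1/PS0)
  ⇒ phys 0x67602  [4 reads]
#6 VA=0xA8383A0F143 (r,kernel):
  lvl0: tbl 0x3E, slot 21 ⇒ 0x68007 (P1/RW1/US1/PS0)
  lvl1: tbl 0x68, slot 14 ⇒ 0x69007 (P1/RW1/US1/PS0)
  lvl2: tbl 0x69, slot 29 ⇒ 0x6C007 (P1/RW1/US1/PS0)
  lvl3: tbl 0x6C, slot 15 ⇒ 0x6E007 (P1/RW1/US1/PS0)
  ⇒ phys 0x6E143  [4 reads]

Entries read for #0: 4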